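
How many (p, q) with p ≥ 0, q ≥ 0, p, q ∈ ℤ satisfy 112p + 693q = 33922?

gcd(693, 112):
  693 = 6×112 + 21
  112 = 5×21 + 7
  21 = 3×7
so gcd(693, 112) = 7.
Back-substitute for Bézout coefficients:
  7 = 112 - 5×21
  ... = 112×(31) + 693×(-5)
Scale by 4846: one solution is (150226, -24230). Reduce p mod 99: (43, 42).
General: p = 43 + 99t, q = 42 - 16t.
p ≥ 0 ⇒ t ≥ 0; q ≥ 0 ⇒ t ≤ 2. So t ∈ [0, 2]: 3 solutions.

3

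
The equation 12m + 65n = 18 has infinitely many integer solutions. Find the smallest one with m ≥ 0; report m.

34

gcd(65, 12) = 1  (65 = 5×12 + 5, 12 = 2×5 + 2, 5 = 2×2 + 1, 2 = 2×1).
1 divides 18, so solutions exist.
Back-substituting, 12×(-27) + 65×(5) = 1.
Scale by 18/1 = 18: (m₀, n₀) = (-486, 90).
General solution: m = -486 + 65t, n = 90 - 12t for integer t.
m ≥ 0: smallest is -486 mod 65 = 34 (at t = 8), with n = -6.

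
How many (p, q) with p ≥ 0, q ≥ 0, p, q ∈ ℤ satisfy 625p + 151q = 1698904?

gcd(625, 151):
  625 = 4*151 + 21
  151 = 7*21 + 4
  21 = 5*4 + 1
  4 = 4*1
so gcd(625, 151) = 1.
Back-substitute for Bézout coefficients:
  1 = 21 - 5*4
  ... = 625*(36) + 151*(-149)
Scale by 1698904: one solution is (61160544, -253136696). Reduce p mod 151: (108, 10804).
General: p = 108 + 151t, q = 10804 - 625t.
p ≥ 0 ⇒ t ≥ 0; q ≥ 0 ⇒ t ≤ 17. So t ∈ [0, 17]: 18 solutions.

18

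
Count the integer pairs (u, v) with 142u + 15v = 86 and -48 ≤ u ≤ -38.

gcd(142, 15):
  142 = 9×15 + 7
  15 = 2×7 + 1
  7 = 7×1
so gcd(142, 15) = 1.
Back-substitute for Bézout coefficients:
  1 = 15 - 2×7
  ... = 142×(-2) + 15×(19)
Scale by 86: particular solution (-172, 1634); reduce u mod 15: (8, -70).
General solution: u = 8 + 15t, v = -70 - 142t for integer t.
-48 ≤ 8 + 15t ≤ -38 gives t ∈ [-3, -4], which is 0 values.

0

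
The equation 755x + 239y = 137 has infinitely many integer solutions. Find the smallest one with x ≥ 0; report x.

186

gcd(755, 239) = 1  (755 = 3×239 + 38, 239 = 6×38 + 11, 38 = 3×11 + 5, 11 = 2×5 + 1, 5 = 5×1).
1 divides 137, so solutions exist.
Back-substituting, 755×(-44) + 239×(139) = 1.
Scale by 137/1 = 137: (x₀, y₀) = (-6028, 19043).
General solution: x = -6028 + 239t, y = 19043 - 755t for integer t.
x ≥ 0: smallest is -6028 mod 239 = 186 (at t = 26), with y = -587.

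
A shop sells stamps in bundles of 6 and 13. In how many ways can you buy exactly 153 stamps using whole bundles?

Need nonnegative integers with 6j + 13k = 153.
gcd(6, 13) = 1, and 6·(-2) + 13·(1) = 1.
So (j₀, k₀) = (-306, 153); general j = -306 + 13t, k = 153 - 6t.
j ≥ 0 ⇒ t ≥ 24; k ≥ 0 ⇒ t ≤ 25. That's 2 values of t.

2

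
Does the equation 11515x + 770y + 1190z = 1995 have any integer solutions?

yes

gcd(11515, 770) = 35.
gcd(35, 1190) = 35.
35 divides 1995, so integer solutions exist.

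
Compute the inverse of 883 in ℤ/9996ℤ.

883

gcd(9996, 883) = 1.
By Bézout, 883·(883) + 9996·(-78) = 1.
So 883·883 ≡ 1 (mod 9996), and 883 mod 9996 = 883.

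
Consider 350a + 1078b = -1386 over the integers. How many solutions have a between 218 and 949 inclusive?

9

gcd(1078, 350) = 14.
By Bézout, 350×(37) + 1078×(-12) = 14.
Particular solution: (33, -12).
General solution: a = 33 + 77t, b = -12 - 25t for integer t.
218 ≤ 33 + 77t ≤ 949 gives t ∈ [3, 11], which is 9 values.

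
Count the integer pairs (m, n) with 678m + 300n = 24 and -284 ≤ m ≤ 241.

gcd(678, 300) = 6.
By Bézout, 678*(-23) + 300*(52) = 6.
Particular solution: (8, -18).
General solution: m = 8 + 50t, n = -18 - 113t for integer t.
-284 ≤ 8 + 50t ≤ 241 gives t ∈ [-5, 4], which is 10 values.

10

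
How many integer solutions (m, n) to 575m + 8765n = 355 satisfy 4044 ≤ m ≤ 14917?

6

gcd(8765, 575) = 5.
By Bézout, 575×(-564) + 8765×(37) = 5.
Particular solution: (275, -18).
General solution: m = 275 + 1753t, n = -18 - 115t for integer t.
4044 ≤ 275 + 1753t ≤ 14917 gives t ∈ [3, 8], which is 6 values.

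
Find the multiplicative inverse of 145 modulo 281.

250

gcd(281, 145):
  281 = 1·145 + 136
  145 = 1·136 + 9
  136 = 15·9 + 1
  9 = 9·1
so gcd(281, 145) = 1.
Back-substitute for Bézout coefficients:
  1 = 136 - 15·9
  ... = 145·(-31) + 281·(16)
So 145·-31 ≡ 1 (mod 281), and -31 mod 281 = 250.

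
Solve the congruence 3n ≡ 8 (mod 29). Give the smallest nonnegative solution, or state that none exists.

22

gcd(29, 3):
  29 = 9×3 + 2
  3 = 1×2 + 1
  2 = 2×1
so gcd(29, 3) = 1.
1 divides 8, so solutions exist.
Back-substitute for Bézout coefficients:
  1 = 3 - 1×2
  ... = 3×(10) + 29×(-1)
So 3×(10) ≡ 1 (mod 29); multiply by 8: n ≡ 80 (mod 29).
Smallest nonnegative: n = 80 mod 29 = 22.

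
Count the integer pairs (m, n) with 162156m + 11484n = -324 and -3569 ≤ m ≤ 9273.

gcd(162156, 11484) = 12  (162156 = 14·11484 + 1380, 11484 = 8·1380 + 444, 1380 = 3·444 + 48, 444 = 9·48 + 12, 48 = 4·12).
Back-substituting, 162156·(-233) + 11484·(3290) = 12.
Scale by -27: particular solution (6291, -88830); reduce m mod 957: (549, -7752).
General solution: m = 549 + 957t, n = -7752 - 13513t for integer t.
-3569 ≤ 549 + 957t ≤ 9273 gives t ∈ [-4, 9], which is 14 values.

14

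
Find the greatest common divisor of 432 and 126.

gcd(432, 126):
  432 = 3·126 + 54
  126 = 2·54 + 18
  54 = 3·18
so gcd(432, 126) = 18.

18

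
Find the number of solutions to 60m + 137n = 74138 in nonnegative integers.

gcd(137, 60) = 1.
By Bézout, 60*(16) + 137*(-7) = 1.
One solution: (62, 514).
General: m = 62 + 137t, n = 514 - 60t.
m ≥ 0 ⇒ t ≥ 0; n ≥ 0 ⇒ t ≤ 8. So t ∈ [0, 8]: 9 solutions.

9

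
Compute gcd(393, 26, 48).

gcd(393, 26) = 1.
gcd(1, 48) = 1.

1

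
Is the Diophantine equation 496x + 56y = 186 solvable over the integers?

gcd(496, 56):
  496 = 8×56 + 48
  56 = 1×48 + 8
  48 = 6×8
so gcd(496, 56) = 8.
8 does not divide 186 (remainder 2), so no integer solutions.

no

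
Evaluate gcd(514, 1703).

gcd(1703, 514):
  1703 = 3×514 + 161
  514 = 3×161 + 31
  161 = 5×31 + 6
  31 = 5×6 + 1
  6 = 6×1
so gcd(1703, 514) = 1.

1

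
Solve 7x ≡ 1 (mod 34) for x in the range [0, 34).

5

gcd(34, 7) = 1  (34 = 4·7 + 6, 7 = 1·6 + 1, 6 = 6·1).
Back-substituting, 7·(5) + 34·(-1) = 1.
So 7·5 ≡ 1 (mod 34), and 5 mod 34 = 5.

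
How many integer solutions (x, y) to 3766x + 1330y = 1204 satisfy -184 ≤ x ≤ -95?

1

gcd(3766, 1330):
  3766 = 2*1330 + 1106
  1330 = 1*1106 + 224
  1106 = 4*224 + 210
  224 = 1*210 + 14
  210 = 15*14
so gcd(3766, 1330) = 14.
Back-substitute for Bézout coefficients:
  14 = 224 - 1*210
  ... = 3766*(-6) + 1330*(17)
Scale by 86: particular solution (-516, 1462); reduce x mod 95: (54, -152).
General solution: x = 54 + 95t, y = -152 - 269t for integer t.
-184 ≤ 54 + 95t ≤ -95 gives t ∈ [-2, -2], which is 1 value.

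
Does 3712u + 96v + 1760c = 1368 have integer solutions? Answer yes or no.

gcd(3712, 96):
  3712 = 38×96 + 64
  96 = 1×64 + 32
  64 = 2×32
so gcd(3712, 96) = 32.
gcd(32, 1760) = 32.
32 does not divide 1368 (remainder 24), so no integer solutions.

no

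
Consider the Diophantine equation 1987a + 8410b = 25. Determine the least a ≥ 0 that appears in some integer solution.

gcd(8410, 1987) = 1.
1 divides 25, so solutions exist.
By Bézout, 1987×(-2057) + 8410×(486) = 1.
Scale by 25/1 = 25: (a₀, b₀) = (-51425, 12150).
General solution: a = -51425 + 8410t, b = 12150 - 1987t for integer t.
a ≥ 0: smallest is -51425 mod 8410 = 7445 (at t = 7), with b = -1759.

7445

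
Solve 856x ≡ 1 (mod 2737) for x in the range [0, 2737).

1992

gcd(2737, 856):
  2737 = 3×856 + 169
  856 = 5×169 + 11
  169 = 15×11 + 4
  11 = 2×4 + 3
  4 = 1×3 + 1
  3 = 3×1
so gcd(2737, 856) = 1.
Back-substitute for Bézout coefficients:
  1 = 4 - 1×3
  ... = 856×(-745) + 2737×(233)
So 856×-745 ≡ 1 (mod 2737), and -745 mod 2737 = 1992.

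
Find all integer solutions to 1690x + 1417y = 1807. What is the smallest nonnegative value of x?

gcd(1690, 1417) = 13  (1690 = 1·1417 + 273, 1417 = 5·273 + 52, 273 = 5·52 + 13, 52 = 4·13).
13 divides 1807, so solutions exist.
Back-substituting, 1690·(26) + 1417·(-31) = 13.
Scale by 1807/13 = 139: (x₀, y₀) = (3614, -4309).
General solution: x = 3614 + 109t, y = -4309 - 130t for integer t.
x ≥ 0: smallest is 3614 mod 109 = 17 (at t = -33), with y = -19.

17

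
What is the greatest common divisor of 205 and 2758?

gcd(2758, 205):
  2758 = 13·205 + 93
  205 = 2·93 + 19
  93 = 4·19 + 17
  19 = 1·17 + 2
  17 = 8·2 + 1
  2 = 2·1
so gcd(2758, 205) = 1.

1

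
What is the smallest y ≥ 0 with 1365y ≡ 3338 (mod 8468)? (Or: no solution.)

2974

gcd(8468, 1365):
  8468 = 6*1365 + 278
  1365 = 4*278 + 253
  278 = 1*253 + 25
  253 = 10*25 + 3
  25 = 8*3 + 1
  3 = 3*1
so gcd(8468, 1365) = 1.
1 divides 3338, so solutions exist.
Back-substitute for Bézout coefficients:
  1 = 25 - 8*3
  ... = 1365*(-2711) + 8468*(437)
So 1365*(-2711) ≡ 1 (mod 8468); multiply by 3338: y ≡ -9049318 (mod 8468).
Smallest nonnegative: y = -9049318 mod 8468 = 2974.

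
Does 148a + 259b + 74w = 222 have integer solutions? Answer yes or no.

gcd(259, 148) = 37  (259 = 1×148 + 111, 148 = 1×111 + 37, 111 = 3×37).
gcd(37, 74) = 37.
37 divides 222, so integer solutions exist.

yes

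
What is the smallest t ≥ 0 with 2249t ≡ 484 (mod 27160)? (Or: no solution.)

3756

gcd(27160, 2249):
  27160 = 12*2249 + 172
  2249 = 13*172 + 13
  172 = 13*13 + 3
  13 = 4*3 + 1
  3 = 3*1
so gcd(27160, 2249) = 1.
1 divides 484, so solutions exist.
Back-substitute for Bézout coefficients:
  1 = 13 - 4*3
  ... = 2249*(8369) + 27160*(-693)
So 2249*(8369) ≡ 1 (mod 27160); multiply by 484: t ≡ 4050596 (mod 27160).
Smallest nonnegative: t = 4050596 mod 27160 = 3756.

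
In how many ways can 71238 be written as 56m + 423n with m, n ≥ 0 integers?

3

gcd(423, 56) = 1  (423 = 7×56 + 31, 56 = 1×31 + 25, 31 = 1×25 + 6, 25 = 4×6 + 1, 6 = 6×1).
Back-substituting, 56×(68) + 423×(-9) = 1.
Scale by 71238: one solution is (4844184, -641142). Reduce m mod 423: (411, 114).
General: m = 411 + 423t, n = 114 - 56t.
m ≥ 0 ⇒ t ≥ 0; n ≥ 0 ⇒ t ≤ 2. So t ∈ [0, 2]: 3 solutions.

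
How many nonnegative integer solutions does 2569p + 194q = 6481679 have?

13

gcd(2569, 194) = 1  (2569 = 13·194 + 47, 194 = 4·47 + 6, 47 = 7·6 + 5, 6 = 1·5 + 1, 5 = 5·1).
Back-substituting, 2569·(-33) + 194·(437) = 1.
Scale by 6481679: one solution is (-213895407, 2832493723). Reduce p mod 194: (69, 32497).
General: p = 69 + 194t, q = 32497 - 2569t.
p ≥ 0 ⇒ t ≥ 0; q ≥ 0 ⇒ t ≤ 12. So t ∈ [0, 12]: 13 solutions.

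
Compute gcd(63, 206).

1

gcd(206, 63):
  206 = 3×63 + 17
  63 = 3×17 + 12
  17 = 1×12 + 5
  12 = 2×5 + 2
  5 = 2×2 + 1
  2 = 2×1
so gcd(206, 63) = 1.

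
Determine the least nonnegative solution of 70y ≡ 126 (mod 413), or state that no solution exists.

gcd(413, 70) = 7  (413 = 5·70 + 63, 70 = 1·63 + 7, 63 = 9·7).
7 divides 126, so solutions exist.
Back-substituting, 70·(6) + 413·(-1) = 7.
So 70·(6) ≡ 7 (mod 413); multiply by 18: y ≡ 108 (mod 59).
Smallest nonnegative: y = 108 mod 59 = 49.

49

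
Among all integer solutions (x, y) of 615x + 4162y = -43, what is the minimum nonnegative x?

27

gcd(4162, 615):
  4162 = 6×615 + 472
  615 = 1×472 + 143
  472 = 3×143 + 43
  143 = 3×43 + 14
  43 = 3×14 + 1
  14 = 14×1
so gcd(4162, 615) = 1.
1 divides -43, so solutions exist.
Back-substitute for Bézout coefficients:
  1 = 43 - 3×14
  ... = 615×(-291) + 4162×(43)
Scale by -43/1 = -43: (x₀, y₀) = (12513, -1849).
General solution: x = 12513 + 4162t, y = -1849 - 615t for integer t.
x ≥ 0: smallest is 12513 mod 4162 = 27 (at t = -3), with y = -4.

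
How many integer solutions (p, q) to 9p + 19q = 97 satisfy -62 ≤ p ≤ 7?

4

gcd(19, 9) = 1  (19 = 2·9 + 1, 9 = 9·1).
Back-substituting, 9·(-2) + 19·(1) = 1.
Scale by 97: particular solution (-194, 97); reduce p mod 19: (15, -2).
General solution: p = 15 + 19t, q = -2 - 9t for integer t.
-62 ≤ 15 + 19t ≤ 7 gives t ∈ [-4, -1], which is 4 values.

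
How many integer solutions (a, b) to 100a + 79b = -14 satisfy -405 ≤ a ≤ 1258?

21

gcd(100, 79) = 1.
By Bézout, 100·(-15) + 79·(19) = 1.
Particular solution: (52, -66).
General solution: a = 52 + 79t, b = -66 - 100t for integer t.
-405 ≤ 52 + 79t ≤ 1258 gives t ∈ [-5, 15], which is 21 values.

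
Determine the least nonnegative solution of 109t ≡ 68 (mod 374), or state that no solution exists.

gcd(374, 109):
  374 = 3·109 + 47
  109 = 2·47 + 15
  47 = 3·15 + 2
  15 = 7·2 + 1
  2 = 2·1
so gcd(374, 109) = 1.
1 divides 68, so solutions exist.
Back-substitute for Bézout coefficients:
  1 = 15 - 7·2
  ... = 109·(175) + 374·(-51)
So 109·(175) ≡ 1 (mod 374); multiply by 68: t ≡ 11900 (mod 374).
Smallest nonnegative: t = 11900 mod 374 = 306.

306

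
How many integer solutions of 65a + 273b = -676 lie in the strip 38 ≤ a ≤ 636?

29

gcd(273, 65) = 13  (273 = 4·65 + 13, 65 = 5·13).
Back-substituting, 65·(-4) + 273·(1) = 13.
Scale by -52: particular solution (208, -52); reduce a mod 21: (19, -7).
General solution: a = 19 + 21t, b = -7 - 5t for integer t.
38 ≤ 19 + 21t ≤ 636 gives t ∈ [1, 29], which is 29 values.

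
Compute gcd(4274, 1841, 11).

gcd(4274, 1841) = 1  (4274 = 2·1841 + 592, 1841 = 3·592 + 65, 592 = 9·65 + 7, 65 = 9·7 + 2, 7 = 3·2 + 1, 2 = 2·1).
gcd(1, 11) = 1.

1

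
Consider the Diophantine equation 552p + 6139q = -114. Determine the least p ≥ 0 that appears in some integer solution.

1668

gcd(6139, 552):
  6139 = 11·552 + 67
  552 = 8·67 + 16
  67 = 4·16 + 3
  16 = 5·3 + 1
  3 = 3·1
so gcd(6139, 552) = 1.
1 divides -114, so solutions exist.
Back-substitute for Bézout coefficients:
  1 = 16 - 5·3
  ... = 552·(1924) + 6139·(-173)
Scale by -114/1 = -114: (p₀, q₀) = (-219336, 19722).
General solution: p = -219336 + 6139t, q = 19722 - 552t for integer t.
p ≥ 0: smallest is -219336 mod 6139 = 1668 (at t = 36), with q = -150.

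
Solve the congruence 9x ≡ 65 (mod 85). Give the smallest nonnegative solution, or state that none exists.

gcd(85, 9) = 1.
1 divides 65, so solutions exist.
By Bézout, 9·(19) + 85·(-2) = 1.
So 9·(19) ≡ 1 (mod 85); multiply by 65: x ≡ 1235 (mod 85).
Smallest nonnegative: x = 1235 mod 85 = 45.

45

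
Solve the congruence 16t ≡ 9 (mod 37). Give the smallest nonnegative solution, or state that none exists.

gcd(37, 16) = 1  (37 = 2×16 + 5, 16 = 3×5 + 1, 5 = 5×1).
1 divides 9, so solutions exist.
Back-substituting, 16×(7) + 37×(-3) = 1.
So 16×(7) ≡ 1 (mod 37); multiply by 9: t ≡ 63 (mod 37).
Smallest nonnegative: t = 63 mod 37 = 26.

26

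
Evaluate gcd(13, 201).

1

gcd(201, 13) = 1  (201 = 15*13 + 6, 13 = 2*6 + 1, 6 = 6*1).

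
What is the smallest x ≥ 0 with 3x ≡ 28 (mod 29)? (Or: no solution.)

gcd(29, 3) = 1.
1 divides 28, so solutions exist.
By Bézout, 3×(10) + 29×(-1) = 1.
So 3×(10) ≡ 1 (mod 29); multiply by 28: x ≡ 280 (mod 29).
Smallest nonnegative: x = 280 mod 29 = 19.

19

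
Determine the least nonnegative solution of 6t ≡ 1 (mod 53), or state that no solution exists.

9

gcd(53, 6) = 1.
1 divides 1, so solutions exist.
By Bézout, 6×(9) + 53×(-1) = 1.
So 6×(9) ≡ 1 (mod 53); multiply by 1: t ≡ 9 (mod 53).
Smallest nonnegative: t = 9 mod 53 = 9.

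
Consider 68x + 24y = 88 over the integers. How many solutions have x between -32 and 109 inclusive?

23

gcd(68, 24):
  68 = 2·24 + 20
  24 = 1·20 + 4
  20 = 5·4
so gcd(68, 24) = 4.
Back-substitute for Bézout coefficients:
  4 = 24 - 1·20
  ... = 68·(-1) + 24·(3)
Scale by 22: particular solution (-22, 66); reduce x mod 6: (2, -2).
General solution: x = 2 + 6t, y = -2 - 17t for integer t.
-32 ≤ 2 + 6t ≤ 109 gives t ∈ [-5, 17], which is 23 values.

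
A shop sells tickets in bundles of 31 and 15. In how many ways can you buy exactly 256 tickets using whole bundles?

1

Need nonnegative integers with 31j + 15k = 256.
gcd(31, 15) = 1, and 31·(1) + 15·(-2) = 1.
So (j₀, k₀) = (256, -512); general j = 256 + 15t, k = -512 - 31t.
j ≥ 0 ⇒ t ≥ -17; k ≥ 0 ⇒ t ≤ -17. That's 1 value of t.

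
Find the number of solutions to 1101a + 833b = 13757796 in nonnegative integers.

15

gcd(1101, 833):
  1101 = 1×833 + 268
  833 = 3×268 + 29
  268 = 9×29 + 7
  29 = 4×7 + 1
  7 = 7×1
so gcd(1101, 833) = 1.
Back-substitute for Bézout coefficients:
  1 = 29 - 4×7
  ... = 1101×(-115) + 833×(152)
Scale by 13757796: one solution is (-1582146540, 2091184992). Reduce a mod 833: (348, 16056).
General: a = 348 + 833t, b = 16056 - 1101t.
a ≥ 0 ⇒ t ≥ 0; b ≥ 0 ⇒ t ≤ 14. So t ∈ [0, 14]: 15 solutions.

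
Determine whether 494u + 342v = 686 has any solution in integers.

gcd(494, 342) = 38  (494 = 1·342 + 152, 342 = 2·152 + 38, 152 = 4·38).
38 does not divide 686 (remainder 2), so no integer solutions.

no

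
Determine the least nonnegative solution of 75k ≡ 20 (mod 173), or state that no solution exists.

gcd(173, 75) = 1  (173 = 2×75 + 23, 75 = 3×23 + 6, 23 = 3×6 + 5, 6 = 1×5 + 1, 5 = 5×1).
1 divides 20, so solutions exist.
Back-substituting, 75×(30) + 173×(-13) = 1.
So 75×(30) ≡ 1 (mod 173); multiply by 20: k ≡ 600 (mod 173).
Smallest nonnegative: k = 600 mod 173 = 81.

81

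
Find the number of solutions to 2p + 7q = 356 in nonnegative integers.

26

gcd(7, 2) = 1  (7 = 3·2 + 1, 2 = 2·1).
Back-substituting, 2·(-3) + 7·(1) = 1.
Scale by 356: one solution is (-1068, 356). Reduce p mod 7: (3, 50).
General: p = 3 + 7t, q = 50 - 2t.
p ≥ 0 ⇒ t ≥ 0; q ≥ 0 ⇒ t ≤ 25. So t ∈ [0, 25]: 26 solutions.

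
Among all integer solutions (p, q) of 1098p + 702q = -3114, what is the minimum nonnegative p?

1

gcd(1098, 702):
  1098 = 1*702 + 396
  702 = 1*396 + 306
  396 = 1*306 + 90
  306 = 3*90 + 36
  90 = 2*36 + 18
  36 = 2*18
so gcd(1098, 702) = 18.
18 divides -3114, so solutions exist.
Back-substitute for Bézout coefficients:
  18 = 90 - 2*36
  ... = 1098*(16) + 702*(-25)
Scale by -3114/18 = -173: (p₀, q₀) = (-2768, 4325).
General solution: p = -2768 + 39t, q = 4325 - 61t for integer t.
p ≥ 0: smallest is -2768 mod 39 = 1 (at t = 71), with q = -6.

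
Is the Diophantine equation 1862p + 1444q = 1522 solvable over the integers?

no

gcd(1862, 1444) = 38  (1862 = 1·1444 + 418, 1444 = 3·418 + 190, 418 = 2·190 + 38, 190 = 5·38).
38 does not divide 1522 (remainder 2), so no integer solutions.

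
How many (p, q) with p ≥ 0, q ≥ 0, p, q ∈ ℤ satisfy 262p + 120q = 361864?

gcd(262, 120):
  262 = 2·120 + 22
  120 = 5·22 + 10
  22 = 2·10 + 2
  10 = 5·2
so gcd(262, 120) = 2.
Back-substitute for Bézout coefficients:
  2 = 22 - 2·10
  ... = 262·(11) + 120·(-24)
Scale by 180932: one solution is (1990252, -4342368). Reduce p mod 60: (52, 2902).
General: p = 52 + 60t, q = 2902 - 131t.
p ≥ 0 ⇒ t ≥ 0; q ≥ 0 ⇒ t ≤ 22. So t ∈ [0, 22]: 23 solutions.

23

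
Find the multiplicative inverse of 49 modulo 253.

gcd(253, 49) = 1.
By Bézout, 49*(31) + 253*(-6) = 1.
So 49*31 ≡ 1 (mod 253), and 31 mod 253 = 31.

31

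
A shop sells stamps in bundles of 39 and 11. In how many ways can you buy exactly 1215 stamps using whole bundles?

Need nonnegative integers with 39j + 11k = 1215.
gcd(39, 11) = 1, and 39·(2) + 11·(-7) = 1.
So (j₀, k₀) = (2430, -8505); general j = 2430 + 11t, k = -8505 - 39t.
j ≥ 0 ⇒ t ≥ -220; k ≥ 0 ⇒ t ≤ -219. That's 2 values of t.

2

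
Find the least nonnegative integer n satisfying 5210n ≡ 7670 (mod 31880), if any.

gcd(31880, 5210) = 10  (31880 = 6*5210 + 620, 5210 = 8*620 + 250, 620 = 2*250 + 120, 250 = 2*120 + 10, 120 = 12*10).
10 divides 7670, so solutions exist.
Back-substituting, 5210*(257) + 31880*(-42) = 10.
So 5210*(257) ≡ 10 (mod 31880); multiply by 767: n ≡ 197119 (mod 3188).
Smallest nonnegative: n = 197119 mod 3188 = 2651.

2651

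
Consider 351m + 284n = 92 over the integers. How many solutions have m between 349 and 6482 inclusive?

gcd(351, 284) = 1  (351 = 1·284 + 67, 284 = 4·67 + 16, 67 = 4·16 + 3, 16 = 5·3 + 1, 3 = 3·1).
Back-substituting, 351·(-89) + 284·(110) = 1.
Scale by 92: particular solution (-8188, 10120); reduce m mod 284: (48, -59).
General solution: m = 48 + 284t, n = -59 - 351t for integer t.
349 ≤ 48 + 284t ≤ 6482 gives t ∈ [2, 22], which is 21 values.

21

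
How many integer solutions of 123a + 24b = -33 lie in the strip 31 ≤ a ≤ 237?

gcd(123, 24):
  123 = 5×24 + 3
  24 = 8×3
so gcd(123, 24) = 3.
Back-substitute for Bézout coefficients:
  3 = 123 - 5×24
  ... = 123×(1) + 24×(-5)
Scale by -11: particular solution (-11, 55); reduce a mod 8: (5, -27).
General solution: a = 5 + 8t, b = -27 - 41t for integer t.
31 ≤ 5 + 8t ≤ 237 gives t ∈ [4, 29], which is 26 values.

26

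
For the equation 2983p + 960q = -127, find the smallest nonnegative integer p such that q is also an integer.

gcd(2983, 960):
  2983 = 3*960 + 103
  960 = 9*103 + 33
  103 = 3*33 + 4
  33 = 8*4 + 1
  4 = 4*1
so gcd(2983, 960) = 1.
1 divides -127, so solutions exist.
Back-substitute for Bézout coefficients:
  1 = 33 - 8*4
  ... = 2983*(-233) + 960*(724)
Scale by -127/1 = -127: (p₀, q₀) = (29591, -91948).
General solution: p = 29591 + 960t, q = -91948 - 2983t for integer t.
p ≥ 0: smallest is 29591 mod 960 = 791 (at t = -30), with q = -2458.

791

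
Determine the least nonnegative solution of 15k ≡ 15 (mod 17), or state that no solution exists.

gcd(17, 15) = 1.
1 divides 15, so solutions exist.
By Bézout, 15*(8) + 17*(-7) = 1.
So 15*(8) ≡ 1 (mod 17); multiply by 15: k ≡ 120 (mod 17).
Smallest nonnegative: k = 120 mod 17 = 1.

1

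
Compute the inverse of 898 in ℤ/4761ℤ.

gcd(4761, 898):
  4761 = 5·898 + 271
  898 = 3·271 + 85
  271 = 3·85 + 16
  85 = 5·16 + 5
  16 = 3·5 + 1
  5 = 5·1
so gcd(4761, 898) = 1.
Back-substitute for Bézout coefficients:
  1 = 16 - 3·5
  ... = 898·(-896) + 4761·(169)
So 898·-896 ≡ 1 (mod 4761), and -896 mod 4761 = 3865.

3865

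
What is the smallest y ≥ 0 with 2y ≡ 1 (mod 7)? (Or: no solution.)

4

gcd(7, 2) = 1  (7 = 3·2 + 1, 2 = 2·1).
1 divides 1, so solutions exist.
Back-substituting, 2·(-3) + 7·(1) = 1.
So 2·(-3) ≡ 1 (mod 7); multiply by 1: y ≡ -3 (mod 7).
Smallest nonnegative: y = -3 mod 7 = 4.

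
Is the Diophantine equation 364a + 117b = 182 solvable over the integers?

yes

gcd(364, 117):
  364 = 3·117 + 13
  117 = 9·13
so gcd(364, 117) = 13.
13 divides 182, so integer solutions exist.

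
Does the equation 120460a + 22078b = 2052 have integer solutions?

yes

gcd(120460, 22078) = 38  (120460 = 5*22078 + 10070, 22078 = 2*10070 + 1938, 10070 = 5*1938 + 380, 1938 = 5*380 + 38, 380 = 10*38).
38 divides 2052, so integer solutions exist.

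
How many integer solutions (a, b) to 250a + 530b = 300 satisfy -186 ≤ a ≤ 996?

23

gcd(530, 250) = 10  (530 = 2*250 + 30, 250 = 8*30 + 10, 30 = 3*10).
Back-substituting, 250*(17) + 530*(-8) = 10.
Scale by 30: particular solution (510, -240); reduce a mod 53: (33, -15).
General solution: a = 33 + 53t, b = -15 - 25t for integer t.
-186 ≤ 33 + 53t ≤ 996 gives t ∈ [-4, 18], which is 23 values.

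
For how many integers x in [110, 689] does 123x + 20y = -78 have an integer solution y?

29

gcd(123, 20) = 1.
By Bézout, 123×(7) + 20×(-43) = 1.
Particular solution: (14, -90).
General solution: x = 14 + 20t, y = -90 - 123t for integer t.
110 ≤ 14 + 20t ≤ 689 gives t ∈ [5, 33], which is 29 values.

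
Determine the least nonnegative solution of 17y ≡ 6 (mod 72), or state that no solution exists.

gcd(72, 17) = 1.
1 divides 6, so solutions exist.
By Bézout, 17×(17) + 72×(-4) = 1.
So 17×(17) ≡ 1 (mod 72); multiply by 6: y ≡ 102 (mod 72).
Smallest nonnegative: y = 102 mod 72 = 30.

30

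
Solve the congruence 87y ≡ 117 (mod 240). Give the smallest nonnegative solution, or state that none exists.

gcd(240, 87) = 3.
3 divides 117, so solutions exist.
By Bézout, 87×(-11) + 240×(4) = 3.
So 87×(-11) ≡ 3 (mod 240); multiply by 39: y ≡ -429 (mod 80).
Smallest nonnegative: y = -429 mod 80 = 51.

51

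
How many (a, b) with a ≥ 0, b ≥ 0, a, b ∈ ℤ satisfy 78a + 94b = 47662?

gcd(94, 78) = 2  (94 = 1·78 + 16, 78 = 4·16 + 14, 16 = 1·14 + 2, 14 = 7·2).
Back-substituting, 78·(-6) + 94·(5) = 2.
Scale by 23831: one solution is (-142986, 119155). Reduce a mod 47: (35, 478).
General: a = 35 + 47t, b = 478 - 39t.
a ≥ 0 ⇒ t ≥ 0; b ≥ 0 ⇒ t ≤ 12. So t ∈ [0, 12]: 13 solutions.

13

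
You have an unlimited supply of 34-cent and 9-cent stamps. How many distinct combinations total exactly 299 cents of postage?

1

Need nonnegative integers with 34j + 9k = 299.
gcd(34, 9) = 1, and 34·(4) + 9·(-15) = 1.
So (j₀, k₀) = (1196, -4485); general j = 1196 + 9t, k = -4485 - 34t.
j ≥ 0 ⇒ t ≥ -132; k ≥ 0 ⇒ t ≤ -132. That's 1 value of t.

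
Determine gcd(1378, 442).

26

gcd(1378, 442) = 26  (1378 = 3·442 + 52, 442 = 8·52 + 26, 52 = 2·26).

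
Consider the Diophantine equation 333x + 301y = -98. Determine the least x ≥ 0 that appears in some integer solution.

gcd(333, 301) = 1  (333 = 1*301 + 32, 301 = 9*32 + 13, 32 = 2*13 + 6, 13 = 2*6 + 1, 6 = 6*1).
1 divides -98, so solutions exist.
Back-substituting, 333*(-47) + 301*(52) = 1.
Scale by -98/1 = -98: (x₀, y₀) = (4606, -5096).
General solution: x = 4606 + 301t, y = -5096 - 333t for integer t.
x ≥ 0: smallest is 4606 mod 301 = 91 (at t = -15), with y = -101.

91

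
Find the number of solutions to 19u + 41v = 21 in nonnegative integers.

gcd(41, 19) = 1.
By Bézout, 19×(13) + 41×(-6) = 1.
One solution: (27, -12).
General: u = 27 + 41t, v = -12 - 19t.
u ≥ 0 ⇒ t ≥ 0; v ≥ 0 ⇒ t ≤ -1. So t ∈ [0, -1]: 0 solutions.

0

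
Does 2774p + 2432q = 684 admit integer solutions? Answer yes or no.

yes

gcd(2774, 2432) = 38  (2774 = 1·2432 + 342, 2432 = 7·342 + 38, 342 = 9·38).
38 divides 684, so integer solutions exist.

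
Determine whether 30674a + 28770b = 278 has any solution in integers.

no

gcd(30674, 28770) = 14.
14 does not divide 278 (remainder 12), so no integer solutions.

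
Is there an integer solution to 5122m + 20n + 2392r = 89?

gcd(5122, 20):
  5122 = 256·20 + 2
  20 = 10·2
so gcd(5122, 20) = 2.
gcd(2, 2392) = 2.
2 does not divide 89 (remainder 1), so no integer solutions.

no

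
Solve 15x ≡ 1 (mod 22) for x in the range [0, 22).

3

gcd(22, 15) = 1  (22 = 1*15 + 7, 15 = 2*7 + 1, 7 = 7*1).
Back-substituting, 15*(3) + 22*(-2) = 1.
So 15*3 ≡ 1 (mod 22), and 3 mod 22 = 3.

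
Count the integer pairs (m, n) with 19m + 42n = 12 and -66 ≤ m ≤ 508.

14

gcd(42, 19):
  42 = 2*19 + 4
  19 = 4*4 + 3
  4 = 1*3 + 1
  3 = 3*1
so gcd(42, 19) = 1.
Back-substitute for Bézout coefficients:
  1 = 4 - 1*3
  ... = 19*(-11) + 42*(5)
Scale by 12: particular solution (-132, 60); reduce m mod 42: (36, -16).
General solution: m = 36 + 42t, n = -16 - 19t for integer t.
-66 ≤ 36 + 42t ≤ 508 gives t ∈ [-2, 11], which is 14 values.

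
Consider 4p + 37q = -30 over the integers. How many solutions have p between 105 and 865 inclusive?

21

gcd(37, 4) = 1.
By Bézout, 4*(-9) + 37*(1) = 1.
Particular solution: (11, -2).
General solution: p = 11 + 37t, q = -2 - 4t for integer t.
105 ≤ 11 + 37t ≤ 865 gives t ∈ [3, 23], which is 21 values.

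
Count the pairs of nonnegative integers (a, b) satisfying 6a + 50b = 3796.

gcd(50, 6):
  50 = 8*6 + 2
  6 = 3*2
so gcd(50, 6) = 2.
Back-substitute for Bézout coefficients:
  2 = 50 - 8*6
  ... = 6*(-8) + 50*(1)
Scale by 1898: one solution is (-15184, 1898). Reduce a mod 25: (16, 74).
General: a = 16 + 25t, b = 74 - 3t.
a ≥ 0 ⇒ t ≥ 0; b ≥ 0 ⇒ t ≤ 24. So t ∈ [0, 24]: 25 solutions.

25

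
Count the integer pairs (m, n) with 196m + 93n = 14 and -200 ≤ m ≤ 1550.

gcd(196, 93) = 1  (196 = 2×93 + 10, 93 = 9×10 + 3, 10 = 3×3 + 1, 3 = 3×1).
Back-substituting, 196×(28) + 93×(-59) = 1.
Scale by 14: particular solution (392, -826); reduce m mod 93: (20, -42).
General solution: m = 20 + 93t, n = -42 - 196t for integer t.
-200 ≤ 20 + 93t ≤ 1550 gives t ∈ [-2, 16], which is 19 values.

19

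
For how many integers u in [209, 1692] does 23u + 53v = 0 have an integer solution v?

gcd(53, 23):
  53 = 2·23 + 7
  23 = 3·7 + 2
  7 = 3·2 + 1
  2 = 2·1
so gcd(53, 23) = 1.
Back-substitute for Bézout coefficients:
  1 = 7 - 3·2
  ... = 23·(-23) + 53·(10)
Scale by 0: particular solution (0, 0); reduce u mod 53: (0, 0).
General solution: u = 0 + 53t, v = 0 - 23t for integer t.
209 ≤ 0 + 53t ≤ 1692 gives t ∈ [4, 31], which is 28 values.

28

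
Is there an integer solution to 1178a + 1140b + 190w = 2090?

gcd(1178, 1140) = 38  (1178 = 1×1140 + 38, 1140 = 30×38).
gcd(38, 190) = 38.
38 divides 2090, so integer solutions exist.

yes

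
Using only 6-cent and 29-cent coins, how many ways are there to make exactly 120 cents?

1

Need nonnegative integers with 6j + 29k = 120.
gcd(6, 29) = 1, and 6·(5) + 29·(-1) = 1.
So (j₀, k₀) = (600, -120); general j = 600 + 29t, k = -120 - 6t.
j ≥ 0 ⇒ t ≥ -20; k ≥ 0 ⇒ t ≤ -20. That's 1 value of t.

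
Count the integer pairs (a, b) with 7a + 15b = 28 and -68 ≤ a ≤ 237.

20

gcd(15, 7):
  15 = 2×7 + 1
  7 = 7×1
so gcd(15, 7) = 1.
Back-substitute for Bézout coefficients:
  1 = 15 - 2×7
  ... = 7×(-2) + 15×(1)
Scale by 28: particular solution (-56, 28); reduce a mod 15: (4, 0).
General solution: a = 4 + 15t, b = 0 - 7t for integer t.
-68 ≤ 4 + 15t ≤ 237 gives t ∈ [-4, 15], which is 20 values.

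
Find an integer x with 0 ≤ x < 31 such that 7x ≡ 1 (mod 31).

gcd(31, 7):
  31 = 4·7 + 3
  7 = 2·3 + 1
  3 = 3·1
so gcd(31, 7) = 1.
Back-substitute for Bézout coefficients:
  1 = 7 - 2·3
  ... = 7·(9) + 31·(-2)
So 7·9 ≡ 1 (mod 31), and 9 mod 31 = 9.

9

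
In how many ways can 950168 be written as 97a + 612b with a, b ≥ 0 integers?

16

gcd(612, 97) = 1  (612 = 6·97 + 30, 97 = 3·30 + 7, 30 = 4·7 + 2, 7 = 3·2 + 1, 2 = 2·1).
Back-substituting, 97·(265) + 612·(-42) = 1.
Scale by 950168: one solution is (251794520, -39907056). Reduce a mod 612: (584, 1460).
General: a = 584 + 612t, b = 1460 - 97t.
a ≥ 0 ⇒ t ≥ 0; b ≥ 0 ⇒ t ≤ 15. So t ∈ [0, 15]: 16 solutions.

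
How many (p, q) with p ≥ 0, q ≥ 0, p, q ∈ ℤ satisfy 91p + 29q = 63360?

gcd(91, 29) = 1.
By Bézout, 91·(-7) + 29·(22) = 1.
One solution: (6, 2166).
General: p = 6 + 29t, q = 2166 - 91t.
p ≥ 0 ⇒ t ≥ 0; q ≥ 0 ⇒ t ≤ 23. So t ∈ [0, 23]: 24 solutions.

24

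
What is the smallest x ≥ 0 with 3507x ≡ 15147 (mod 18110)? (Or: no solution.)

9191

gcd(18110, 3507):
  18110 = 5·3507 + 575
  3507 = 6·575 + 57
  575 = 10·57 + 5
  57 = 11·5 + 2
  5 = 2·2 + 1
  2 = 2·1
so gcd(18110, 3507) = 1.
1 divides 15147, so solutions exist.
Back-substitute for Bézout coefficients:
  1 = 5 - 2·2
  ... = 3507·(-7307) + 18110·(1415)
So 3507·(-7307) ≡ 1 (mod 18110); multiply by 15147: x ≡ -110679129 (mod 18110).
Smallest nonnegative: x = -110679129 mod 18110 = 9191.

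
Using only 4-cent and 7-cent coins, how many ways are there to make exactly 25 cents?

Need nonnegative integers with 4j + 7k = 25.
gcd(4, 7) = 1, and 4·(2) + 7·(-1) = 1.
So (j₀, k₀) = (50, -25); general j = 50 + 7t, k = -25 - 4t.
j ≥ 0 ⇒ t ≥ -7; k ≥ 0 ⇒ t ≤ -7. That's 1 value of t.

1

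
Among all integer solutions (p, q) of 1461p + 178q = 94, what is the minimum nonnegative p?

gcd(1461, 178):
  1461 = 8*178 + 37
  178 = 4*37 + 30
  37 = 1*30 + 7
  30 = 4*7 + 2
  7 = 3*2 + 1
  2 = 2*1
so gcd(1461, 178) = 1.
1 divides 94, so solutions exist.
Back-substitute for Bézout coefficients:
  1 = 7 - 3*2
  ... = 1461*(77) + 178*(-632)
Scale by 94/1 = 94: (p₀, q₀) = (7238, -59408).
General solution: p = 7238 + 178t, q = -59408 - 1461t for integer t.
p ≥ 0: smallest is 7238 mod 178 = 118 (at t = -40), with q = -968.

118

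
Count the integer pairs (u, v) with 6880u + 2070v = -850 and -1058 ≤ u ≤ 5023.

30

gcd(6880, 2070) = 10  (6880 = 3*2070 + 670, 2070 = 3*670 + 60, 670 = 11*60 + 10, 60 = 6*10).
Back-substituting, 6880*(34) + 2070*(-113) = 10.
Scale by -85: particular solution (-2890, 9605); reduce u mod 207: (8, -27).
General solution: u = 8 + 207t, v = -27 - 688t for integer t.
-1058 ≤ 8 + 207t ≤ 5023 gives t ∈ [-5, 24], which is 30 values.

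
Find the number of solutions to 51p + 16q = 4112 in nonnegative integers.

6

gcd(51, 16):
  51 = 3×16 + 3
  16 = 5×3 + 1
  3 = 3×1
so gcd(51, 16) = 1.
Back-substitute for Bézout coefficients:
  1 = 16 - 5×3
  ... = 51×(-5) + 16×(16)
Scale by 4112: one solution is (-20560, 65792). Reduce p mod 16: (0, 257).
General: p = 0 + 16t, q = 257 - 51t.
p ≥ 0 ⇒ t ≥ 0; q ≥ 0 ⇒ t ≤ 5. So t ∈ [0, 5]: 6 solutions.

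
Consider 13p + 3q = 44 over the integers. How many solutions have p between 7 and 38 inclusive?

gcd(13, 3) = 1.
By Bézout, 13·(1) + 3·(-4) = 1.
Particular solution: (2, 6).
General solution: p = 2 + 3t, q = 6 - 13t for integer t.
7 ≤ 2 + 3t ≤ 38 gives t ∈ [2, 12], which is 11 values.

11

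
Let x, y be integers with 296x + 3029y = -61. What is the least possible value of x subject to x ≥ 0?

1238

gcd(3029, 296):
  3029 = 10×296 + 69
  296 = 4×69 + 20
  69 = 3×20 + 9
  20 = 2×9 + 2
  9 = 4×2 + 1
  2 = 2×1
so gcd(3029, 296) = 1.
1 divides -61, so solutions exist.
Back-substitute for Bézout coefficients:
  1 = 9 - 4×2
  ... = 296×(-1361) + 3029×(133)
Scale by -61/1 = -61: (x₀, y₀) = (83021, -8113).
General solution: x = 83021 + 3029t, y = -8113 - 296t for integer t.
x ≥ 0: smallest is 83021 mod 3029 = 1238 (at t = -27), with y = -121.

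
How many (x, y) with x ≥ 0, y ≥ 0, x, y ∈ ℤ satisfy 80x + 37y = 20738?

gcd(80, 37):
  80 = 2*37 + 6
  37 = 6*6 + 1
  6 = 6*1
so gcd(80, 37) = 1.
Back-substitute for Bézout coefficients:
  1 = 37 - 6*6
  ... = 80*(-6) + 37*(13)
Scale by 20738: one solution is (-124428, 269594). Reduce x mod 37: (3, 554).
General: x = 3 + 37t, y = 554 - 80t.
x ≥ 0 ⇒ t ≥ 0; y ≥ 0 ⇒ t ≤ 6. So t ∈ [0, 6]: 7 solutions.

7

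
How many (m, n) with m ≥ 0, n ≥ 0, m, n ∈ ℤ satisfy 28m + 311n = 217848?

25

gcd(311, 28) = 1.
By Bézout, 28·(100) + 311·(-9) = 1.
One solution: (183, 684).
General: m = 183 + 311t, n = 684 - 28t.
m ≥ 0 ⇒ t ≥ 0; n ≥ 0 ⇒ t ≤ 24. So t ∈ [0, 24]: 25 solutions.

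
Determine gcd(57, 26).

1

gcd(57, 26) = 1  (57 = 2·26 + 5, 26 = 5·5 + 1, 5 = 5·1).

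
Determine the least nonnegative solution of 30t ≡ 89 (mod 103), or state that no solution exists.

27

gcd(103, 30) = 1.
1 divides 89, so solutions exist.
By Bézout, 30*(-24) + 103*(7) = 1.
So 30*(-24) ≡ 1 (mod 103); multiply by 89: t ≡ -2136 (mod 103).
Smallest nonnegative: t = -2136 mod 103 = 27.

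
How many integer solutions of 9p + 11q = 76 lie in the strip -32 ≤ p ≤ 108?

gcd(11, 9):
  11 = 1×9 + 2
  9 = 4×2 + 1
  2 = 2×1
so gcd(11, 9) = 1.
Back-substitute for Bézout coefficients:
  1 = 9 - 4×2
  ... = 9×(5) + 11×(-4)
Scale by 76: particular solution (380, -304); reduce p mod 11: (6, 2).
General solution: p = 6 + 11t, q = 2 - 9t for integer t.
-32 ≤ 6 + 11t ≤ 108 gives t ∈ [-3, 9], which is 13 values.

13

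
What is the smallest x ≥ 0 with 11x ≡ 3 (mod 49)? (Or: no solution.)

gcd(49, 11):
  49 = 4·11 + 5
  11 = 2·5 + 1
  5 = 5·1
so gcd(49, 11) = 1.
1 divides 3, so solutions exist.
Back-substitute for Bézout coefficients:
  1 = 11 - 2·5
  ... = 11·(9) + 49·(-2)
So 11·(9) ≡ 1 (mod 49); multiply by 3: x ≡ 27 (mod 49).
Smallest nonnegative: x = 27 mod 49 = 27.

27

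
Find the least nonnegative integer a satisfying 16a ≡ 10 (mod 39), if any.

25

gcd(39, 16) = 1  (39 = 2·16 + 7, 16 = 2·7 + 2, 7 = 3·2 + 1, 2 = 2·1).
1 divides 10, so solutions exist.
Back-substituting, 16·(-17) + 39·(7) = 1.
So 16·(-17) ≡ 1 (mod 39); multiply by 10: a ≡ -170 (mod 39).
Smallest nonnegative: a = -170 mod 39 = 25.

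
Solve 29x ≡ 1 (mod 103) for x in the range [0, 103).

32

gcd(103, 29):
  103 = 3×29 + 16
  29 = 1×16 + 13
  16 = 1×13 + 3
  13 = 4×3 + 1
  3 = 3×1
so gcd(103, 29) = 1.
Back-substitute for Bézout coefficients:
  1 = 13 - 4×3
  ... = 29×(32) + 103×(-9)
So 29×32 ≡ 1 (mod 103), and 32 mod 103 = 32.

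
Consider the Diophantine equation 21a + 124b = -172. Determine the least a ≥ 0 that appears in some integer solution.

104

gcd(124, 21):
  124 = 5*21 + 19
  21 = 1*19 + 2
  19 = 9*2 + 1
  2 = 2*1
so gcd(124, 21) = 1.
1 divides -172, so solutions exist.
Back-substitute for Bézout coefficients:
  1 = 19 - 9*2
  ... = 21*(-59) + 124*(10)
Scale by -172/1 = -172: (a₀, b₀) = (10148, -1720).
General solution: a = 10148 + 124t, b = -1720 - 21t for integer t.
a ≥ 0: smallest is 10148 mod 124 = 104 (at t = -81), with b = -19.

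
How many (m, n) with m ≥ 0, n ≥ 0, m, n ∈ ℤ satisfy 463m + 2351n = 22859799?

21

gcd(2351, 463) = 1  (2351 = 5×463 + 36, 463 = 12×36 + 31, 36 = 1×31 + 5, 31 = 6×5 + 1, 5 = 5×1).
Back-substituting, 463×(457) + 2351×(-90) = 1.
Scale by 22859799: one solution is (10446928143, -2057381910). Reduce m mod 2351: (1033, 9520).
General: m = 1033 + 2351t, n = 9520 - 463t.
m ≥ 0 ⇒ t ≥ 0; n ≥ 0 ⇒ t ≤ 20. So t ∈ [0, 20]: 21 solutions.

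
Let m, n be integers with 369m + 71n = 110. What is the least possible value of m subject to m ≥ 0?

gcd(369, 71):
  369 = 5×71 + 14
  71 = 5×14 + 1
  14 = 14×1
so gcd(369, 71) = 1.
1 divides 110, so solutions exist.
Back-substitute for Bézout coefficients:
  1 = 71 - 5×14
  ... = 369×(-5) + 71×(26)
Scale by 110/1 = 110: (m₀, n₀) = (-550, 2860).
General solution: m = -550 + 71t, n = 2860 - 369t for integer t.
m ≥ 0: smallest is -550 mod 71 = 18 (at t = 8), with n = -92.

18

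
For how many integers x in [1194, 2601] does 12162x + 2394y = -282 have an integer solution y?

4

gcd(12162, 2394) = 6  (12162 = 5*2394 + 192, 2394 = 12*192 + 90, 192 = 2*90 + 12, 90 = 7*12 + 6, 12 = 2*6).
Back-substituting, 12162*(-187) + 2394*(950) = 6.
Scale by -47: particular solution (8789, -44650); reduce x mod 399: (11, -56).
General solution: x = 11 + 399t, y = -56 - 2027t for integer t.
1194 ≤ 11 + 399t ≤ 2601 gives t ∈ [3, 6], which is 4 values.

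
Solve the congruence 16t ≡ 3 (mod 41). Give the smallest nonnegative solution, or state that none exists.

13

gcd(41, 16) = 1.
1 divides 3, so solutions exist.
By Bézout, 16·(18) + 41·(-7) = 1.
So 16·(18) ≡ 1 (mod 41); multiply by 3: t ≡ 54 (mod 41).
Smallest nonnegative: t = 54 mod 41 = 13.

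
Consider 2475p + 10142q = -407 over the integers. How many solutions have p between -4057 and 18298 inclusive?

24

gcd(10142, 2475):
  10142 = 4·2475 + 242
  2475 = 10·242 + 55
  242 = 4·55 + 22
  55 = 2·22 + 11
  22 = 2·11
so gcd(10142, 2475) = 11.
Back-substitute for Bézout coefficients:
  11 = 55 - 2·22
  ... = 2475·(377) + 10142·(-92)
Scale by -37: particular solution (-13949, 3404); reduce p mod 922: (803, -196).
General solution: p = 803 + 922t, q = -196 - 225t for integer t.
-4057 ≤ 803 + 922t ≤ 18298 gives t ∈ [-5, 18], which is 24 values.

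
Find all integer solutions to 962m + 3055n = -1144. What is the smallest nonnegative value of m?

gcd(3055, 962) = 13.
13 divides -1144, so solutions exist.
By Bézout, 962*(54) + 3055*(-17) = 13.
Scale by -1144/13 = -88: (m₀, n₀) = (-4752, 1496).
General solution: m = -4752 + 235t, n = 1496 - 74t for integer t.
m ≥ 0: smallest is -4752 mod 235 = 183 (at t = 21), with n = -58.

183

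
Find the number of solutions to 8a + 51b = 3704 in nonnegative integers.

gcd(51, 8) = 1  (51 = 6×8 + 3, 8 = 2×3 + 2, 3 = 1×2 + 1, 2 = 2×1).
Back-substituting, 8×(-19) + 51×(3) = 1.
Scale by 3704: one solution is (-70376, 11112). Reduce a mod 51: (4, 72).
General: a = 4 + 51t, b = 72 - 8t.
a ≥ 0 ⇒ t ≥ 0; b ≥ 0 ⇒ t ≤ 9. So t ∈ [0, 9]: 10 solutions.

10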